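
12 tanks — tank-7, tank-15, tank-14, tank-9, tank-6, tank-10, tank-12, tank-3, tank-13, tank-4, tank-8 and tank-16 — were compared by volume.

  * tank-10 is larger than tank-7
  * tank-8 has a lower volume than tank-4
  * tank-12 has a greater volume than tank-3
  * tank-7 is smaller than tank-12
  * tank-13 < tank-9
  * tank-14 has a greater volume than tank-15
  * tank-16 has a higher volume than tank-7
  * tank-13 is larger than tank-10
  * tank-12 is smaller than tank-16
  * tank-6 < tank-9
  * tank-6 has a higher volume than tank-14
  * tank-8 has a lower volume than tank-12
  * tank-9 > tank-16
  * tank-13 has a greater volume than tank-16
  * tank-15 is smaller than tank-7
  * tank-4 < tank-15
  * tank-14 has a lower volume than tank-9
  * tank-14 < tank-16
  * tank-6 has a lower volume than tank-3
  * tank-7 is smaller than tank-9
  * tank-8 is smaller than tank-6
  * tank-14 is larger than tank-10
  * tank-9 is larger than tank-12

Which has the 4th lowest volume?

tank-7

The consecutive relations fix a unique order: tank-8 < tank-4 < tank-15 < tank-7 < tank-10 < tank-14 < tank-6 < tank-3 < tank-12 < tank-16 < tank-13 < tank-9.
The 4th smallest is tank-7.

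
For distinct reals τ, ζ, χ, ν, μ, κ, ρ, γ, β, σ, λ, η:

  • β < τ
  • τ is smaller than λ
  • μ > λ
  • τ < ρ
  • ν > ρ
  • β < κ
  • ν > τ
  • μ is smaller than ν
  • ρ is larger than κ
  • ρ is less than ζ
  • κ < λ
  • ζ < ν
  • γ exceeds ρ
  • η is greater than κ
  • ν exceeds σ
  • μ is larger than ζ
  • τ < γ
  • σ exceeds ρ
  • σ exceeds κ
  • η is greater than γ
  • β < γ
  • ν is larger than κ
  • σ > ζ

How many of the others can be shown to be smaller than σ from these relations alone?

5

From σ the given relations immediately reach κ, ρ, ζ.
From those, β, τ — 5 in total.
Nothing else is reachable below σ; 5 in all.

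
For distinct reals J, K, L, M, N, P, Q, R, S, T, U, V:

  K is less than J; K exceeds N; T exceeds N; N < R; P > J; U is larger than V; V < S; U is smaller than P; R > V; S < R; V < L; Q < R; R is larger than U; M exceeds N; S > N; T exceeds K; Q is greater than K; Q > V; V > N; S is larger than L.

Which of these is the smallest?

V is not least since N < V; K is not least since N < K; U is not least since V < U; M is not least since N < M; J is not least since K < J; P is not least since J < P; L is not least since V < L; Q is not least since K < Q; T is not least since N < T; S is not least since L < S; R is not least since N < R.
Only N has nothing below it, so N is the smallest.

N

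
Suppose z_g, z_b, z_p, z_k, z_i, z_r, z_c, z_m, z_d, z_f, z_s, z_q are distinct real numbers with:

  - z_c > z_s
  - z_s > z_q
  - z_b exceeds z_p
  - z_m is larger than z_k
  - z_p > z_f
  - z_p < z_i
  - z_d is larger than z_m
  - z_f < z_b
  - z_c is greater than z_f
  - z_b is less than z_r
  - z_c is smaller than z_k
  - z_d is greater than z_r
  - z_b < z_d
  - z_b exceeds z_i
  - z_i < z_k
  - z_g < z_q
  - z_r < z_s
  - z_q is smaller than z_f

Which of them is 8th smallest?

z_s

The consecutive relations fix a unique order: z_g < z_q < z_f < z_p < z_i < z_b < z_r < z_s < z_c < z_k < z_m < z_d.
Counting 8 from the smallest end gives z_s.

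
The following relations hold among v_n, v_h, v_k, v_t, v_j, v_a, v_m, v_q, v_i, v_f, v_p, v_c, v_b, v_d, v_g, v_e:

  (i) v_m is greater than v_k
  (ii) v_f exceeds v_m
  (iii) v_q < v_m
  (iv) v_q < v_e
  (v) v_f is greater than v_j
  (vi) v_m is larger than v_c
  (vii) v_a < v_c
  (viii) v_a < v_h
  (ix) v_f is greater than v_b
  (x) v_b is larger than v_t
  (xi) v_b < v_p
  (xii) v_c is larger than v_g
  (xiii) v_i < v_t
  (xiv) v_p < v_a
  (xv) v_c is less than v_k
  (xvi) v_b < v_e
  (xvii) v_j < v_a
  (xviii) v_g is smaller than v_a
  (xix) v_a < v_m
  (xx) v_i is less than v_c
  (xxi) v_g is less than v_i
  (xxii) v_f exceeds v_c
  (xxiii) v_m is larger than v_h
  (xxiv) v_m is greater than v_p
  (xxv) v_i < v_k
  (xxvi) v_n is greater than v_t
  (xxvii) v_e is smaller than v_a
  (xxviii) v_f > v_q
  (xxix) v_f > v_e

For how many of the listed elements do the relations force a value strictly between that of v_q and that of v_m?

The relations place v_q below v_m. An element lies strictly between them when it is forced above v_q and also forced below v_m.
Above v_q: {v_e, v_a, v_h, v_c, v_k, v_f}. Below v_m: {v_g, v_i, v_t, v_b, v_e, v_j, v_p, v_a, v_h, v_c, v_k}.
Intersection: {v_e, v_a, v_h, v_c, v_k} — 5.

5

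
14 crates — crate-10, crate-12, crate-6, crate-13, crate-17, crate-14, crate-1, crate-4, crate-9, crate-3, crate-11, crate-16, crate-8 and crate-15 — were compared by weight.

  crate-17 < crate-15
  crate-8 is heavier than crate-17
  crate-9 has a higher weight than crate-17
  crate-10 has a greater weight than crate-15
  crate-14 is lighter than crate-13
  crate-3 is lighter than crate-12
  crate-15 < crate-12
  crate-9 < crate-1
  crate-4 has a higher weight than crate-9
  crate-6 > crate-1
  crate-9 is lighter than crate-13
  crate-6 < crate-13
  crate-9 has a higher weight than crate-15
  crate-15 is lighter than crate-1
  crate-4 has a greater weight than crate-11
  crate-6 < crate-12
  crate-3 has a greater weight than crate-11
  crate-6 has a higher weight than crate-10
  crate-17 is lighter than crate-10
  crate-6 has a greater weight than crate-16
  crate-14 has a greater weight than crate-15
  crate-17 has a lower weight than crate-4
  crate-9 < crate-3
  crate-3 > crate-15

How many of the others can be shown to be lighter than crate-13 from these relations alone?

From crate-13 the given relations immediately reach crate-9, crate-14, crate-6.
From those, crate-17, crate-15, crate-16, crate-10, crate-1 — 8 in total.
No other element is forced below crate-13 by the given relations, so the count is 8.

8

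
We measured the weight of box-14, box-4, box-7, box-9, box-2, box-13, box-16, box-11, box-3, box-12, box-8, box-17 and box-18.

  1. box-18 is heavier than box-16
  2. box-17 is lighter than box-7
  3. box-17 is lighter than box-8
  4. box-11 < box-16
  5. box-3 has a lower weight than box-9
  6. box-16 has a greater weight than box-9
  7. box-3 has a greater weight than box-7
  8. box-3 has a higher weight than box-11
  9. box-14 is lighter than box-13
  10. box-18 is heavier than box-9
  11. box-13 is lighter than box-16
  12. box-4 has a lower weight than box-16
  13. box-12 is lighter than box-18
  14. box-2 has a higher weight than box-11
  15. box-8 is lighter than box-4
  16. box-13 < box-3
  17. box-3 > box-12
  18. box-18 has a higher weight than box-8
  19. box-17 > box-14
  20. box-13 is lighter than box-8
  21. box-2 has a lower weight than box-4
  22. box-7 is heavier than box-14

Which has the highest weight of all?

box-14 is not greatest since box-14 < box-17; box-17 is not greatest since box-17 < box-7; box-12 is not greatest since box-12 < box-3; box-11 is not greatest since box-11 < box-3; box-13 is not greatest since box-13 < box-8; box-8 is not greatest since box-8 < box-4; box-7 is not greatest since box-7 < box-3; box-3 is not greatest since box-3 < box-9; box-2 is not greatest since box-2 < box-4; box-4 is not greatest since box-4 < box-16; box-9 is not greatest since box-9 < box-18; box-16 is not greatest since box-16 < box-18.
Only box-18 has nothing above it, so box-18 is the highest weight.

box-18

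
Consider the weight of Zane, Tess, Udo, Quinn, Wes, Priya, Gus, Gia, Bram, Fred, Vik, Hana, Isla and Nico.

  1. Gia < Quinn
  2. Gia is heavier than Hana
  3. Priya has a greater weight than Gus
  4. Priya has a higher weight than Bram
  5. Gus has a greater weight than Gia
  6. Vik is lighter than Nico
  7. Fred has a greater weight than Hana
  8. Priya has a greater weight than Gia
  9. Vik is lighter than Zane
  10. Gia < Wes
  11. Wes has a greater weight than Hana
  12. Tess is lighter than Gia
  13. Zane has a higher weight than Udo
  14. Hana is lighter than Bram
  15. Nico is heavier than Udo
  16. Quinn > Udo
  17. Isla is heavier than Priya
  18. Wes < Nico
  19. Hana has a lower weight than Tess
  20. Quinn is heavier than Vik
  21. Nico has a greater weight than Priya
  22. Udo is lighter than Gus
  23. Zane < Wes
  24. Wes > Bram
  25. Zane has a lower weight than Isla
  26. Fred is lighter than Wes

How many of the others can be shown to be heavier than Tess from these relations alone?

From Tess the given relations immediately reach Gia.
From those, Quinn, Wes, Gus, Priya — 5 in total.
From those, Nico, Isla — 7 in total.
Nothing else is reachable above Tess; 7 in all.

7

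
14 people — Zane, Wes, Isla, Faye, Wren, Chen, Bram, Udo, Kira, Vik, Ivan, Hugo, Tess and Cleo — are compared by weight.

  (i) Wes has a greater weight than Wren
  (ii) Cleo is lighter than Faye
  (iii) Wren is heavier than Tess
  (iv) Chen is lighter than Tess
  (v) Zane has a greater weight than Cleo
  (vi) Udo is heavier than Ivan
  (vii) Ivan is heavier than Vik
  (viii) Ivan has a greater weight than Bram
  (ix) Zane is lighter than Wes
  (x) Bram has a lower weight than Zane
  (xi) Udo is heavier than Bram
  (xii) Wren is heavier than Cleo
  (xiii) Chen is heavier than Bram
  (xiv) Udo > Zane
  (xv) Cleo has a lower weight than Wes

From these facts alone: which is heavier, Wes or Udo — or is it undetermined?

undetermined

Following every chain through Udo: below Udo we get Cleo, Bram, Vik, Zane, Ivan.
Wes is not reached, and no chain runs the other way from Wes to Udo.
So the given relations leave the order of Udo and Wes undetermined.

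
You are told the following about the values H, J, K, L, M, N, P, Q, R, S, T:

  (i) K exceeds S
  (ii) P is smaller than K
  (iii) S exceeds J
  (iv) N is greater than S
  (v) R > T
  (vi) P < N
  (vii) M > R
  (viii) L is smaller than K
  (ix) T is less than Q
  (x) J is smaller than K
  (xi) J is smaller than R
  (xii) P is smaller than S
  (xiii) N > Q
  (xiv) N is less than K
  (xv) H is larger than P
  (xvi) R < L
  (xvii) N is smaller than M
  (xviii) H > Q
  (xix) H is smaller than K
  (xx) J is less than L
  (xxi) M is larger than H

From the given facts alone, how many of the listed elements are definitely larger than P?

From P the given relations immediately reach S, H, N, K.
From those, M — 5 in total.
No other element is forced above P by the given relations, so the count is 5.

5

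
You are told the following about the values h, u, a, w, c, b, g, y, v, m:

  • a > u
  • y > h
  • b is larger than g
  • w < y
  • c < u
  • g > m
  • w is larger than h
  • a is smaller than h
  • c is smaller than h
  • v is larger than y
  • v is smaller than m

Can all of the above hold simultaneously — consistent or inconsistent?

Every relation is compatible with c < u < a < h < w < y < v < m < g < b; the set is consistent.

consistent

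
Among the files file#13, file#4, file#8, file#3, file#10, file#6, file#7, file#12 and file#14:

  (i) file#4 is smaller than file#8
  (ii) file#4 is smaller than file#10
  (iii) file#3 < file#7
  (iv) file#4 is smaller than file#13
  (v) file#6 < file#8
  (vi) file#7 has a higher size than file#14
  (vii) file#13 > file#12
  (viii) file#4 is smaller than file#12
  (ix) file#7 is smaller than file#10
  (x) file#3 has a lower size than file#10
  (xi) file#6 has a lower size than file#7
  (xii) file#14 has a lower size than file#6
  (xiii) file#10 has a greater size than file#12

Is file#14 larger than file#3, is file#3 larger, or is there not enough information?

Following every chain through file#14: above file#14 we get file#6, file#7, file#8, file#10.
file#3 is not reached, and no chain runs the other way from file#3 to file#14.
So the given relations leave the order of file#14 and file#3 undetermined.

undetermined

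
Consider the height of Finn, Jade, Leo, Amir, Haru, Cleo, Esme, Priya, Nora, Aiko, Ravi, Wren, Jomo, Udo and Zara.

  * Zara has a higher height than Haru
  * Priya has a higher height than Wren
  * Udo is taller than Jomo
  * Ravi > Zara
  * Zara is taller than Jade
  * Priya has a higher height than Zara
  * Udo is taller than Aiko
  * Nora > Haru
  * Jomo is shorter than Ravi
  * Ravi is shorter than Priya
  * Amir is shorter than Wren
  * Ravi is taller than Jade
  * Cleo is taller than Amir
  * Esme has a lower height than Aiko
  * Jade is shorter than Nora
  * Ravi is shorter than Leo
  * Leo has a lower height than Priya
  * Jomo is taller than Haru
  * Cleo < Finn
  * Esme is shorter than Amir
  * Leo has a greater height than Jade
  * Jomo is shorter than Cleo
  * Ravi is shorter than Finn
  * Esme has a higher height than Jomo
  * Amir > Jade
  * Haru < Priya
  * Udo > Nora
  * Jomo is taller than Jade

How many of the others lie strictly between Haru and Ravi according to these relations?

2

Chaining upward from Haru reaches: Jomo, Esme, Amir, Zara, Cleo, Nora, Leo, Wren, Priya, Aiko, Finn, Udo.
Chaining downward from Ravi reaches: Jade, Jomo, Zara.
Strictly between Haru and Ravi are those in both lists: Jomo, Zara — 2 elements.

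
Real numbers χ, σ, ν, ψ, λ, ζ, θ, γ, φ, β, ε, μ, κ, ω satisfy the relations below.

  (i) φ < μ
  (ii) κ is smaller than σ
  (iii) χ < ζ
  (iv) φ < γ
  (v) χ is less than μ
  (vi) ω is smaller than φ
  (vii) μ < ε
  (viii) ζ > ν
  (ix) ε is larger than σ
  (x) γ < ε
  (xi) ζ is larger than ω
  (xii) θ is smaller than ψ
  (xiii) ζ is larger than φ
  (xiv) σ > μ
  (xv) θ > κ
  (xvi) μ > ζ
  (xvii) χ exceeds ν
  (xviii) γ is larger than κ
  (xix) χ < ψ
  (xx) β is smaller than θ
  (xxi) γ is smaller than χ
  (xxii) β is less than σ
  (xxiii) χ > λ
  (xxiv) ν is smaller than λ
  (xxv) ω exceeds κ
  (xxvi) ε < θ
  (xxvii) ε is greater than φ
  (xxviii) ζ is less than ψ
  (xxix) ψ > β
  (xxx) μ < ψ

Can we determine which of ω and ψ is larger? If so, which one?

ψ

ω < φ and φ < γ give ω < γ.
With γ < χ: ω < φ < γ < χ.
With χ < ζ: ω < φ < γ < χ < ζ.
With ζ < μ: ω < φ < γ < χ < ζ < μ.
Then μ < σ extends the chain to σ.
Then σ < ε extends the chain to ε.
With ε < θ: ω < φ < γ < χ < ζ < μ < σ < ε < θ.
With θ < ψ: ω < φ < γ < χ < ζ < μ < σ < ε < θ < ψ.
So ψ is larger.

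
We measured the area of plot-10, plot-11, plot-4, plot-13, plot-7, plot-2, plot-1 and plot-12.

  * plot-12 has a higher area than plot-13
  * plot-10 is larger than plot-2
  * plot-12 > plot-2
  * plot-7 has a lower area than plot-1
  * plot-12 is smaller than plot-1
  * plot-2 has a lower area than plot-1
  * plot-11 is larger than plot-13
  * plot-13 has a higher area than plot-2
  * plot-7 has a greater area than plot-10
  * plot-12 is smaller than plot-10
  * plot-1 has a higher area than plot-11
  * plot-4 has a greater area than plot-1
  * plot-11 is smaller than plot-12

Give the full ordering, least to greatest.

plot-2 < plot-13 < plot-11 < plot-12 < plot-10 < plot-7 < plot-1 < plot-4

Nothing is placed below plot-2, so it is least; from there plot-2 < plot-13; plot-13 < plot-11; plot-11 < plot-12; plot-12 < plot-10; plot-10 < plot-7; plot-7 < plot-1; plot-1 < plot-4, each given directly.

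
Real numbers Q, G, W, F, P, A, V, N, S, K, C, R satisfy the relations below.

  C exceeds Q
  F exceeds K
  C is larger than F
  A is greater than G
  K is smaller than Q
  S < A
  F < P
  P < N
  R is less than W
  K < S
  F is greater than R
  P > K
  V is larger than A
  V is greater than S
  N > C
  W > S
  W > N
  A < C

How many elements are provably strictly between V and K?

Chaining upward from K reaches: Q, F, S, A, C, P, N, W.
Chaining downward from V reaches: G, S, A.
Strictly between K and V are those in both lists: S, A — 2 elements.

2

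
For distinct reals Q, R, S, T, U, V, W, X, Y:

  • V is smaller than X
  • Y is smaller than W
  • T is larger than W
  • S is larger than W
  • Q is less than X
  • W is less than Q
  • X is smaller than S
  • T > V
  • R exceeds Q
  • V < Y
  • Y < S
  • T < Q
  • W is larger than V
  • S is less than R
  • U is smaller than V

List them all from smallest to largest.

Nothing is placed below U, so it is least; from there U < V; V < Y; Y < W; W < T; T < Q; Q < X; X < S; S < R, each given directly.

U < V < Y < W < T < Q < X < S < R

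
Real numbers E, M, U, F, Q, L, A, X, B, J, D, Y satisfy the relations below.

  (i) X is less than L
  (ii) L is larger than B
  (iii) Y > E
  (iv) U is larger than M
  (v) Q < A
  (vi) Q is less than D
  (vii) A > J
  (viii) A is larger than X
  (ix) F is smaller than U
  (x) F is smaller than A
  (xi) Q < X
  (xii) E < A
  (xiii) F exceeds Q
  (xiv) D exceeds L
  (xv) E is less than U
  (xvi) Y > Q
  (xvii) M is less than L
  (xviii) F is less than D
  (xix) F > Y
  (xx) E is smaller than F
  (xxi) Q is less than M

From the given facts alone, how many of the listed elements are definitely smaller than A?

Directly below A: Q, E, X, J, F.
One step further: Y (6 so far).
No other element is forced below A by the given relations, so the count is 6.

6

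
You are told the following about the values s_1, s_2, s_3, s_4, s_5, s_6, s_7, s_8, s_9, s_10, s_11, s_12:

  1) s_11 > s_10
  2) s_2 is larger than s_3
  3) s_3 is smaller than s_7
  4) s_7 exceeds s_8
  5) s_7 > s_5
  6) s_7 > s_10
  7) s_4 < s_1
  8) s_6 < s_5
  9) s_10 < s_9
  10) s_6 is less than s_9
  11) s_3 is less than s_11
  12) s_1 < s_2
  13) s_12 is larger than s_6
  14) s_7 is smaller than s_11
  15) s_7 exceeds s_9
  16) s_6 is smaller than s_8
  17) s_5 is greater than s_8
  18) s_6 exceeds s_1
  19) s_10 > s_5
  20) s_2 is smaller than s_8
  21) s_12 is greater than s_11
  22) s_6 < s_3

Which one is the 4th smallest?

Chaining the given pairs: s_4 < s_1 < s_6 < s_3 < s_2 < s_8 < s_5 < s_10 < s_9 < s_7 < s_11 < s_12.
The 4th smallest is s_3.

s_3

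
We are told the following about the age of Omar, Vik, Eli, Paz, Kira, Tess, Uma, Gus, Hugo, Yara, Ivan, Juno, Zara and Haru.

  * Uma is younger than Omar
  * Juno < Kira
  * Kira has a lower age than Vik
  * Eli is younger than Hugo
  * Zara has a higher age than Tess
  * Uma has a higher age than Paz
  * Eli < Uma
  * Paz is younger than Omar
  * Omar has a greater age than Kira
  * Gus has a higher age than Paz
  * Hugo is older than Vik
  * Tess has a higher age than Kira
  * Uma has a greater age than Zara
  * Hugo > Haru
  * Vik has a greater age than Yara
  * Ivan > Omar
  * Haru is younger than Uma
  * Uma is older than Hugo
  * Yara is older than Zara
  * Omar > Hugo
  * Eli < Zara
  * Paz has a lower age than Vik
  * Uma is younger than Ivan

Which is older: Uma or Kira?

Uma

Following the relations from Kira: Kira < Tess < Zara < Yara < Vik < Hugo < Uma.
So Kira < Uma; Uma is the older of the two.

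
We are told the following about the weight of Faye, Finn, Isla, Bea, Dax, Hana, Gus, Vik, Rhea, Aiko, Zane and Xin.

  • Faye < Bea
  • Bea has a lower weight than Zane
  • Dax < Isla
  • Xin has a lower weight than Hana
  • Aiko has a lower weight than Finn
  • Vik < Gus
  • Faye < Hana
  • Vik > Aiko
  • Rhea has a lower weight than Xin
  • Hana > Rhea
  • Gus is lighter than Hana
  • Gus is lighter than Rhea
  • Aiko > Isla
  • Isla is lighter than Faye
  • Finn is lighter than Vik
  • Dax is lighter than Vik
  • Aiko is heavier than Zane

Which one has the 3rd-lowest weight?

Piecing the relations together gives one ordering: Dax < Isla < Faye < Bea < Zane < Aiko < Finn < Vik < Gus < Rhea < Xin < Hana.
The 3rd smallest is Faye.

Faye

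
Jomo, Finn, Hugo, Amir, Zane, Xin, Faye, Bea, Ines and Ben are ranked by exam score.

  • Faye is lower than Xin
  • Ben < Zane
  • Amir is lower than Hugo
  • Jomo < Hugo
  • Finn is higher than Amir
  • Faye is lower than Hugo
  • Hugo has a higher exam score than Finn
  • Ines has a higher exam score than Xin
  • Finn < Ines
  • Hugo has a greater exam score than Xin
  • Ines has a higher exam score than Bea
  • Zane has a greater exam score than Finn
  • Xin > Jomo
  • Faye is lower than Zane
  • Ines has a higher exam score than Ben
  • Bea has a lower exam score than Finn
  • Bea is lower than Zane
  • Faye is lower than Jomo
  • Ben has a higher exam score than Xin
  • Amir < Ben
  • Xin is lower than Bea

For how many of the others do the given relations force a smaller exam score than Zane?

The elements the relations force below Zane are Faye, Jomo, Xin, Bea, Amir, Ben, Finn — no chain reaches any other.
That is 7.

7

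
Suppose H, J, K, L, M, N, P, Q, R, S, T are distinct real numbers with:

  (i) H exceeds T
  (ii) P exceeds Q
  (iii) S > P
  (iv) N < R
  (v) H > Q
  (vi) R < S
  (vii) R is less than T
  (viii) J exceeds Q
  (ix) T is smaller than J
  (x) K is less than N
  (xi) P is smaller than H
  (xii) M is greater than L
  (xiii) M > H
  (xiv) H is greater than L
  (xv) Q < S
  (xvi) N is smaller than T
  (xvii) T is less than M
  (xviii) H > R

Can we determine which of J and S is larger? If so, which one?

Following every chain through S: below S we get Q, K, P, N, R.
J is not reached, and no chain runs the other way from J to S.
So the given relations leave the order of S and J undetermined.

undetermined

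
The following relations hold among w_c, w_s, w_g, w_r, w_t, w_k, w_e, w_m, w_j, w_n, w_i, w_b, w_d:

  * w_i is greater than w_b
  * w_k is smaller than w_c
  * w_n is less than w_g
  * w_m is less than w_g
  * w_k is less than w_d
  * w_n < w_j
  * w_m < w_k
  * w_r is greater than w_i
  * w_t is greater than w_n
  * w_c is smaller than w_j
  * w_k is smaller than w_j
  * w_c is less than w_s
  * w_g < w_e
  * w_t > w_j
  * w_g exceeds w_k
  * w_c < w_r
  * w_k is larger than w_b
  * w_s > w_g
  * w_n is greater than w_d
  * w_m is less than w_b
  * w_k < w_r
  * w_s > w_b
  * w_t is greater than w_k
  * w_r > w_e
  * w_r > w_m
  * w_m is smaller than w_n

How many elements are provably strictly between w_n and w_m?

3

The relations place w_m below w_n. An element lies strictly between them when it is forced above w_m and also forced below w_n.
Above w_m: {w_b, w_k, w_d, w_c, w_g, w_e, w_j, w_i, w_s, w_t, w_r}. Below w_n: {w_b, w_k, w_d}.
Intersection: {w_b, w_k, w_d} — 3.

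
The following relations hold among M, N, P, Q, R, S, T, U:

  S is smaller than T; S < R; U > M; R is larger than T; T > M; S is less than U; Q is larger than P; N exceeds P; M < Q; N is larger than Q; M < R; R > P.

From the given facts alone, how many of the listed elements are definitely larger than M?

Directly above M: Q, T, U, R.
One step further: N (5 so far).
Nothing else is reachable above M; 5 in all.

5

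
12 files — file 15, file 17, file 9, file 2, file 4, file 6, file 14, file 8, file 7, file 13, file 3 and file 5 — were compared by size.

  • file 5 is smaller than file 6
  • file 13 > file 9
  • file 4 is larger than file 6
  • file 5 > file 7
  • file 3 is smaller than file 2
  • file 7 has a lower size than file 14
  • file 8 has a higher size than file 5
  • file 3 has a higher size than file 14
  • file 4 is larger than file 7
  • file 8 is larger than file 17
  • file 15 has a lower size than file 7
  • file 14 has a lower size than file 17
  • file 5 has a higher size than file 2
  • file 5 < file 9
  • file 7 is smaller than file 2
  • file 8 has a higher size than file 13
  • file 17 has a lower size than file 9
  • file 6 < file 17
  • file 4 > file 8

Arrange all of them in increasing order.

The consecutive links are each given: file 15 < file 7; file 7 < file 14; file 14 < file 3; file 3 < file 2; file 2 < file 5; file 5 < file 6; file 6 < file 17; file 17 < file 9; file 9 < file 13; file 13 < file 8; file 8 < file 4.

file 15 < file 7 < file 14 < file 3 < file 2 < file 5 < file 6 < file 17 < file 9 < file 13 < file 8 < file 4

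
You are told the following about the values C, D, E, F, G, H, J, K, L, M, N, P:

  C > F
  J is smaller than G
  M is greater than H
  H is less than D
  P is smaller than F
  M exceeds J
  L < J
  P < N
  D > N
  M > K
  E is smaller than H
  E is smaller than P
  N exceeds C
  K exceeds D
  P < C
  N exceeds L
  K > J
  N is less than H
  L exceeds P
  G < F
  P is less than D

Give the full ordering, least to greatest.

Each adjacent pair is fixed by a given relation: E < P; P < L; L < J; J < G; G < F; F < C; C < N; N < H; H < D; D < K; K < M. Chaining them end to end gives the full order.

E < P < L < J < G < F < C < N < H < D < K < M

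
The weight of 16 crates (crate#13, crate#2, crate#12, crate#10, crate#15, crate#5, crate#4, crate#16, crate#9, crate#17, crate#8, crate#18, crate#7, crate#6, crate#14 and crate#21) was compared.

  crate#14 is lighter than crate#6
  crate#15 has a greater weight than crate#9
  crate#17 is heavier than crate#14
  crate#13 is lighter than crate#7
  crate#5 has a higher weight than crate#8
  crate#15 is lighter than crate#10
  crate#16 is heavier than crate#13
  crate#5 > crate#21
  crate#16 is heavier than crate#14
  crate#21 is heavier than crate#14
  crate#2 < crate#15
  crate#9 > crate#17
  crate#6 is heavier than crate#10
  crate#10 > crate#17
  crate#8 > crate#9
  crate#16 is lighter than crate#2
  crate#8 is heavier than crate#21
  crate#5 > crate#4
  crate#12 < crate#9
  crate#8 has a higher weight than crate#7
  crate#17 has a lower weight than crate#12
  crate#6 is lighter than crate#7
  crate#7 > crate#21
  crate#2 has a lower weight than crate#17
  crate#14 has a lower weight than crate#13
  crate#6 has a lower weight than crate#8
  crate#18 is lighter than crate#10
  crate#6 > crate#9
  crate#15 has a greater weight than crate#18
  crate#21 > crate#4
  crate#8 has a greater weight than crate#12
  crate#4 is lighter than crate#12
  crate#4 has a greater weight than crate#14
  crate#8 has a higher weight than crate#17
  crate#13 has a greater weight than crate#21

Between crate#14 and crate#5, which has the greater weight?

crate#5

crate#14 < crate#4 < crate#21 < crate#13 < crate#16 < crate#2 < crate#17 < crate#12 < crate#9 < crate#15 < crate#10 < crate#6 < crate#7 < crate#8 < crate#5, by transitivity through crate#4, crate#21, crate#13, crate#16, crate#2, crate#17, crate#12, crate#9, crate#15, crate#10, crate#6, crate#7, crate#8.
So crate#14 < crate#5; crate#5 is the heavier of the two.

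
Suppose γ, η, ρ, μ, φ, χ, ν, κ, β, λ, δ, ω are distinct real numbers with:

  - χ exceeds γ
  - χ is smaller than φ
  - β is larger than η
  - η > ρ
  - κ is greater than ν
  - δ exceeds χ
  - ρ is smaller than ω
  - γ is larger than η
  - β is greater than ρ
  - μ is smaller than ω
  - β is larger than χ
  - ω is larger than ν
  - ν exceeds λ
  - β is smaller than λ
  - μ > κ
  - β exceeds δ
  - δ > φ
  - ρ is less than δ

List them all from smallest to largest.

ρ < η < γ < χ < φ < δ < β < λ < ν < κ < μ < ω

Nothing is placed below ρ, so it is least; from there ρ < η; η < γ; γ < χ; χ < φ; φ < δ; δ < β; β < λ; λ < ν; ν < κ; κ < μ; μ < ω, each given directly.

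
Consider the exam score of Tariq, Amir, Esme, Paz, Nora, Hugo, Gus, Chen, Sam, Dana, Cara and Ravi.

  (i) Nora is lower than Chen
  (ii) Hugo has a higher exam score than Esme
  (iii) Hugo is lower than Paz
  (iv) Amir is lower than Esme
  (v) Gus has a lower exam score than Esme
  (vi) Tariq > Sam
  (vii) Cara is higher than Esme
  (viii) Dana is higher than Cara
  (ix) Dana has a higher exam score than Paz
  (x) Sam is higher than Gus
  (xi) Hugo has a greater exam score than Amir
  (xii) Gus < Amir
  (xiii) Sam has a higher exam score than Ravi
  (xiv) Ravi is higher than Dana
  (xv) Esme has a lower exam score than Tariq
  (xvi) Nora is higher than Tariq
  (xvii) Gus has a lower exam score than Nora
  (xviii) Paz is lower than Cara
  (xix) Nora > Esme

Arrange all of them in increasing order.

Gus < Amir < Esme < Hugo < Paz < Cara < Dana < Ravi < Sam < Tariq < Nora < Chen

Each adjacent pair is fixed by a given relation: Gus < Amir; Amir < Esme; Esme < Hugo; Hugo < Paz; Paz < Cara; Cara < Dana; Dana < Ravi; Ravi < Sam; Sam < Tariq; Tariq < Nora; Nora < Chen. Chaining them end to end gives the full order.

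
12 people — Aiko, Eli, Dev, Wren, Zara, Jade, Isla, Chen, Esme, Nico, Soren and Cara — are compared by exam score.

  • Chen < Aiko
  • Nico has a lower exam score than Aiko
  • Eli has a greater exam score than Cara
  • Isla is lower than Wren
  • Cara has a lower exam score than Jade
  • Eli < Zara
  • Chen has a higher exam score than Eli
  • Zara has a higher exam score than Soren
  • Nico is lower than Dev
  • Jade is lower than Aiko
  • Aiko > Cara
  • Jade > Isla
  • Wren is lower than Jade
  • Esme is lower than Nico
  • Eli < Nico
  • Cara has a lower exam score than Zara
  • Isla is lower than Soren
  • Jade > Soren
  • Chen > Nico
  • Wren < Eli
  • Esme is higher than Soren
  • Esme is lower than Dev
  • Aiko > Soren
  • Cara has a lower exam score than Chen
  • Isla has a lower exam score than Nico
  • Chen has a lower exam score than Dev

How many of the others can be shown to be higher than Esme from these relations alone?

Directly above Esme: Nico, Dev.
One step further: Chen, Aiko (4 so far).
No other element is forced above Esme by the given relations, so the count is 4.

4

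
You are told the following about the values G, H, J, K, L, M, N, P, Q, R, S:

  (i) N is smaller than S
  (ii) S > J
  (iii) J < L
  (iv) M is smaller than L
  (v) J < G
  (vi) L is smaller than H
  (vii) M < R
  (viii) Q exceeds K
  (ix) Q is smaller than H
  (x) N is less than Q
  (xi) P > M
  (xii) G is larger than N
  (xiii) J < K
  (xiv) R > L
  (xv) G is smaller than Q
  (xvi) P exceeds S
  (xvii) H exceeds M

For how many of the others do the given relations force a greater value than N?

5

Directly above N: G, Q, S.
One step further: H, P (5 so far).
Nothing else is reachable above N; 5 in all.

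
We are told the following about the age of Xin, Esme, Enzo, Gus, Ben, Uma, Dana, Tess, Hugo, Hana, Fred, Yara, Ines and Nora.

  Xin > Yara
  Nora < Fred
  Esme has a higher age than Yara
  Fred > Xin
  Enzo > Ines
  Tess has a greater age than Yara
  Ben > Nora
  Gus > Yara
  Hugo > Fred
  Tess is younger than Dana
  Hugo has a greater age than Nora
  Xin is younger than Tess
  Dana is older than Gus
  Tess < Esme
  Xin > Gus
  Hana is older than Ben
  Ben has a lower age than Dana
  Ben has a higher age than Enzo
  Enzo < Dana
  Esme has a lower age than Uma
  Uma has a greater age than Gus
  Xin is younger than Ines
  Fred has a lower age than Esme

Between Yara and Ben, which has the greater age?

Following the relations from Yara: Yara < Gus < Xin < Ines < Enzo < Ben.
So Yara < Ben; Ben is the older of the two.

Ben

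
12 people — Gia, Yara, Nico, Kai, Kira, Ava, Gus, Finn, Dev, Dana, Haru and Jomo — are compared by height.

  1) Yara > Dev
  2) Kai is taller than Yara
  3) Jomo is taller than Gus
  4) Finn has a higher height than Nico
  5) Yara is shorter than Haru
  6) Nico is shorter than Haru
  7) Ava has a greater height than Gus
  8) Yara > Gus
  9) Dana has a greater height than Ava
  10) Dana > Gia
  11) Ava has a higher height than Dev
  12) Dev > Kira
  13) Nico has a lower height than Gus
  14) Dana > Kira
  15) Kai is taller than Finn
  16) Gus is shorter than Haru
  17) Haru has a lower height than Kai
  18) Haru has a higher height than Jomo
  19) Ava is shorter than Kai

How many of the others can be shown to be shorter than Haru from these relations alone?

Directly below Haru: Nico, Gus, Jomo, Yara.
One step further: Dev (5 so far).
One step further: Kira (6 so far).
No other element is forced below Haru by the given relations, so the count is 6.

6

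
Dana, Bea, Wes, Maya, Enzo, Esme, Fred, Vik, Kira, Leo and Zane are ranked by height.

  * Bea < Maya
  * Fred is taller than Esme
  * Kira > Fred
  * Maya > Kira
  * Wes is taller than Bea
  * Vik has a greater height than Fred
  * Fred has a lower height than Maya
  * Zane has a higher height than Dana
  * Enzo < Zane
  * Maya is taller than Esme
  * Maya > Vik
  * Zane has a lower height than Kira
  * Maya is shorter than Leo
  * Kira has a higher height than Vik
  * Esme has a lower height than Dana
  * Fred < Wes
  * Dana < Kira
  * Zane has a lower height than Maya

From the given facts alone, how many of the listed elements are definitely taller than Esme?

The elements the relations force above Esme are Fred, Dana, Zane, Vik, Kira, Wes, Maya, Leo — no chain reaches any other.
That is 8.

8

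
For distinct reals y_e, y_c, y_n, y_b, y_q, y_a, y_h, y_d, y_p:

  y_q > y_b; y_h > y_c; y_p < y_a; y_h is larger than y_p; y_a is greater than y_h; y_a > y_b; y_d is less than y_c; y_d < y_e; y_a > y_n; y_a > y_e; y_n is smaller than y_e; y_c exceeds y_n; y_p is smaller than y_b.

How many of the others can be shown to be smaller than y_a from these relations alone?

Directly below y_a: y_n, y_p, y_b, y_h, y_e.
One step further: y_d, y_c (7 so far).
No other element is forced below y_a by the given relations, so the count is 7.

7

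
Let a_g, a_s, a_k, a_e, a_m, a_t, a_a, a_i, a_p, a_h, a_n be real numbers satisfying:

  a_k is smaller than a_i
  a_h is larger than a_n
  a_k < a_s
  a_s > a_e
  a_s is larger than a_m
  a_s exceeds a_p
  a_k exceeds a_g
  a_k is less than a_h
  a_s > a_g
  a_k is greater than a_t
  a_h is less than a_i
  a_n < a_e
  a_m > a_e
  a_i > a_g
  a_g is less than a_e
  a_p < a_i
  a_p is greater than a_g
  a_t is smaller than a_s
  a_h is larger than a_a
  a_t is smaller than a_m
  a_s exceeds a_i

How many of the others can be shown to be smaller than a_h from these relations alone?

Directly below a_h: a_n, a_k, a_a.
One step further: a_g, a_t (5 so far).
Nothing else is reachable below a_h; 5 in all.

5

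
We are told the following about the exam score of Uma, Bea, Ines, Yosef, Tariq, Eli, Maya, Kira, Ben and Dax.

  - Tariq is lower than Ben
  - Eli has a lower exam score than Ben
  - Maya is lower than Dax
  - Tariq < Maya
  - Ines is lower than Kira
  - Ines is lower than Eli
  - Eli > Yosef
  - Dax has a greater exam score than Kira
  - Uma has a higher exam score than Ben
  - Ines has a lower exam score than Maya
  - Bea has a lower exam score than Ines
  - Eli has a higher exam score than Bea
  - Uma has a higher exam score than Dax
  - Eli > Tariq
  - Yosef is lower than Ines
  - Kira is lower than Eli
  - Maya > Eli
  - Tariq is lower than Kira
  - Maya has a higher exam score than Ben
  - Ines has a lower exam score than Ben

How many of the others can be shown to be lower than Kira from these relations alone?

4

The elements the relations force below Kira are Yosef, Tariq, Bea, Ines — no chain reaches any other.
That is 4.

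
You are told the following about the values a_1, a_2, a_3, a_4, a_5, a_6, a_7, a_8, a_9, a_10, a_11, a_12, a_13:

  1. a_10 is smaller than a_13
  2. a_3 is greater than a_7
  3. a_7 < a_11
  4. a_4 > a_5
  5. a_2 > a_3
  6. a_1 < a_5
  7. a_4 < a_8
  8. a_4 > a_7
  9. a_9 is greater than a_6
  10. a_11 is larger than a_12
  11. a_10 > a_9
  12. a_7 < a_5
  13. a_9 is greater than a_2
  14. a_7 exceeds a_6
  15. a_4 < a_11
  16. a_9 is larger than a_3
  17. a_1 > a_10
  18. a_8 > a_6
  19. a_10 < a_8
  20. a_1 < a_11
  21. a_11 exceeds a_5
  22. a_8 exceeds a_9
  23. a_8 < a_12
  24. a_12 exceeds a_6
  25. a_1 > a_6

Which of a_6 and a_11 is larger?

a_6 < a_7 < a_3 < a_2 < a_9 < a_10 < a_1 < a_5 < a_4 < a_8 < a_12 < a_11, by transitivity through a_7, a_3, a_2, a_9, a_10, a_1, a_5, a_4, a_8, a_12.
So a_6 < a_11; a_11 is the larger of the two.

a_11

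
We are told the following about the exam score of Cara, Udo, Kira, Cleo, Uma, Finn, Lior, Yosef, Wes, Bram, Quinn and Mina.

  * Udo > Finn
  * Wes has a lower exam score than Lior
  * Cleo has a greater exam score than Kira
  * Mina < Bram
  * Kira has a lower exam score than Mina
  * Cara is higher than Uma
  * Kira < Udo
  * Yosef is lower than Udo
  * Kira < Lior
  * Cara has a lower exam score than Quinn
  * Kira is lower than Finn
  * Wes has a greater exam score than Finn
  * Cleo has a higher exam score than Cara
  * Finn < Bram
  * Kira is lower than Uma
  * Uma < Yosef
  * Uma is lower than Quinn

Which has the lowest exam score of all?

Kira

Chaining upward from Kira: directly above it, Uma, Finn, Cleo, Mina, Lior, Udo; then Yosef, Cara, Wes, Quinn, Bram.
That covers every other element, and nothing is given below Kira, so Kira is the lowest exam score.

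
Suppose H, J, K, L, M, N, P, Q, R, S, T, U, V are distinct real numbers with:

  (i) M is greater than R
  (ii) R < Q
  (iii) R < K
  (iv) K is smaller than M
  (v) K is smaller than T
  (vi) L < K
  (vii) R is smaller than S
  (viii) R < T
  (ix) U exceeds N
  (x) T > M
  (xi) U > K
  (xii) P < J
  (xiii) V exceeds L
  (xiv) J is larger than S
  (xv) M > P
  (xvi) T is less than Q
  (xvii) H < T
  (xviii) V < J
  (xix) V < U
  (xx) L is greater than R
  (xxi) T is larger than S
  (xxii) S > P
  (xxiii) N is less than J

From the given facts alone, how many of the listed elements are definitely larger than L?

The elements the relations force above L are K, M, V, J, T, Q, U — no chain reaches any other.
That is 7.

7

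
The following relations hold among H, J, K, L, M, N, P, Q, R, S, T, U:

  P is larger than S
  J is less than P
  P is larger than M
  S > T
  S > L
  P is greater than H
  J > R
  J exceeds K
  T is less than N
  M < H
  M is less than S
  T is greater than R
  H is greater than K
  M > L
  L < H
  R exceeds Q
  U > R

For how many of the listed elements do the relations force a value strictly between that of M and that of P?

Chaining upward from M reaches: S, H.
Chaining downward from P reaches: Q, K, R, L, T, J, S, H.
Strictly between M and P are those in both lists: S, H — 2 elements.

2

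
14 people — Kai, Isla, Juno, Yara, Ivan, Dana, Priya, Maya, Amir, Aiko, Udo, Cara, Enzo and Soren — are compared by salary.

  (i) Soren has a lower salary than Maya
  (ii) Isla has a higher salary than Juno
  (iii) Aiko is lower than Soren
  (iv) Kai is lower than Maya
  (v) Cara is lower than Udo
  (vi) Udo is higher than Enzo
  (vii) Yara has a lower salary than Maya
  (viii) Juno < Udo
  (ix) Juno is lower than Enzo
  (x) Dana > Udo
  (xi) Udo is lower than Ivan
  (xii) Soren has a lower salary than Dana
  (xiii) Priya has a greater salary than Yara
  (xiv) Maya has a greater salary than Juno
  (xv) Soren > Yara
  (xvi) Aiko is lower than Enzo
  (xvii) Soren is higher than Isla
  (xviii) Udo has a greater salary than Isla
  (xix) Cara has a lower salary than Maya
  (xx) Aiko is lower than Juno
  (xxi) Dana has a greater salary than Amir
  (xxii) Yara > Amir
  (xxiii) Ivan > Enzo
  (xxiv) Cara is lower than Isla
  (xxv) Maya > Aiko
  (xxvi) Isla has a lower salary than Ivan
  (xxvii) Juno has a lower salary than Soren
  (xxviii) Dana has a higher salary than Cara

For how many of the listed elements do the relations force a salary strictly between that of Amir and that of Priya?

Chaining upward from Amir reaches: Yara, Soren, Maya, Dana.
Chaining downward from Priya reaches: Yara.
Strictly between Amir and Priya are those in both lists: Yara — 1 element.

1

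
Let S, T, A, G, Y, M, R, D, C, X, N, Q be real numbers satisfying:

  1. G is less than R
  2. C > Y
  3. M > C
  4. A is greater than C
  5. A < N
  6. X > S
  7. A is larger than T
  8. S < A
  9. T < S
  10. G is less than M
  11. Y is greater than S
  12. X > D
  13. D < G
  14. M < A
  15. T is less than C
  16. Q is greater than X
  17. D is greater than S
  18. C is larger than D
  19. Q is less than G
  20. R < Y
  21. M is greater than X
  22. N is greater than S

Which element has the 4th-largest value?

Chaining the given pairs: T < S < D < X < Q < G < R < Y < C < M < A < N.
The 4th largest is C.

C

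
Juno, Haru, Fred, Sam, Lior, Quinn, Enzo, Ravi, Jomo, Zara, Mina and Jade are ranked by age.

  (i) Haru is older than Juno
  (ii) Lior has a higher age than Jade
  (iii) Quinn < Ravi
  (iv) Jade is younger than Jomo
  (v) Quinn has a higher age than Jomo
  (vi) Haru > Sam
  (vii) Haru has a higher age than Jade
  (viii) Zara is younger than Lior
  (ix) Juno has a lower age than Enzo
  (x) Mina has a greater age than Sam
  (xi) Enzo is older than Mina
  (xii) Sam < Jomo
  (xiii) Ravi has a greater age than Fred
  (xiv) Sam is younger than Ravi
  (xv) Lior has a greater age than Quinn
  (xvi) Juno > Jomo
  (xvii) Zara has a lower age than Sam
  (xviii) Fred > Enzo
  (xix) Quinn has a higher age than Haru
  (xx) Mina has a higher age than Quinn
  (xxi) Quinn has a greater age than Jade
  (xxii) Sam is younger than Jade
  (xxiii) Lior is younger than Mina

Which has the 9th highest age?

Jomo

Piecing the relations together gives one ordering: Zara < Sam < Jade < Jomo < Juno < Haru < Quinn < Lior < Mina < Enzo < Fred < Ravi.
Counting 9 from the largest end gives Jomo.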